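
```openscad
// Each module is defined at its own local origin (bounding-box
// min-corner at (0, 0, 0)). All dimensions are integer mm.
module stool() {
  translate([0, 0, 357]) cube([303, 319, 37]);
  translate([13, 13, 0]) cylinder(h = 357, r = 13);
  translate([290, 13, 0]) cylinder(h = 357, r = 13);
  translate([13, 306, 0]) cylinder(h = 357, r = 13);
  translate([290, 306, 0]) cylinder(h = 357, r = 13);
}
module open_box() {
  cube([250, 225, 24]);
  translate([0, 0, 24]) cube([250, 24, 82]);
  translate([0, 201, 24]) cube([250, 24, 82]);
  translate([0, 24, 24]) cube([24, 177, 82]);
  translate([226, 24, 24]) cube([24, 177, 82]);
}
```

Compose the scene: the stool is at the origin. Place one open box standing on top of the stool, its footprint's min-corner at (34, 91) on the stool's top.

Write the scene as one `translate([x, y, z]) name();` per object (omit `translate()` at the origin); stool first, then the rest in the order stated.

stool();
translate([34, 91, 394]) open_box();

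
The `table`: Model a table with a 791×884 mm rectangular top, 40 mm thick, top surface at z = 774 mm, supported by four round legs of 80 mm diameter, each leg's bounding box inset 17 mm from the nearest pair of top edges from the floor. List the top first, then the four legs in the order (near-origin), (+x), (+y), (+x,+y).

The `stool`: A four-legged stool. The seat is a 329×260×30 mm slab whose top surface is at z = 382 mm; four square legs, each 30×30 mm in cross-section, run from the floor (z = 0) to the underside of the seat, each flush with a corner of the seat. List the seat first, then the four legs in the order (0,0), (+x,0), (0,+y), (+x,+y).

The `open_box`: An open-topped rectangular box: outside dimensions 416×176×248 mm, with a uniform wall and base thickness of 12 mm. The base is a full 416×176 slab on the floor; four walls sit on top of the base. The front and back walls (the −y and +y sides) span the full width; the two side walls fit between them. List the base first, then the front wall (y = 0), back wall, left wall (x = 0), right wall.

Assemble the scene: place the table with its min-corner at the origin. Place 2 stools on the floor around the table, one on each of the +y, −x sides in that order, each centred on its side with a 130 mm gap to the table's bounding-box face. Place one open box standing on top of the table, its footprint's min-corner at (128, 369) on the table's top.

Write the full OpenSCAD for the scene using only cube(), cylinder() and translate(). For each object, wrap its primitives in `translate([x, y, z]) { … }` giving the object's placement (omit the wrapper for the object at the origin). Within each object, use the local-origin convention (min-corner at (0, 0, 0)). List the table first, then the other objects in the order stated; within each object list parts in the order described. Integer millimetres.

translate([0, 0, 734]) cube([791, 884, 40]);
translate([57, 57, 0]) cylinder(h = 734, r = 40);
translate([734, 57, 0]) cylinder(h = 734, r = 40);
translate([57, 827, 0]) cylinder(h = 734, r = 40);
translate([734, 827, 0]) cylinder(h = 734, r = 40);
translate([231, 1014, 0]) {
  translate([0, 0, 352]) cube([329, 260, 30]);
  cube([30, 30, 352]);
  translate([299, 0, 0]) cube([30, 30, 352]);
  translate([0, 230, 0]) cube([30, 30, 352]);
  translate([299, 230, 0]) cube([30, 30, 352]);
}
translate([-459, 312, 0]) {
  translate([0, 0, 352]) cube([329, 260, 30]);
  cube([30, 30, 352]);
  translate([299, 0, 0]) cube([30, 30, 352]);
  translate([0, 230, 0]) cube([30, 30, 352]);
  translate([299, 230, 0]) cube([30, 30, 352]);
}
translate([128, 369, 774]) {
  cube([416, 176, 12]);
  translate([0, 0, 12]) cube([416, 12, 236]);
  translate([0, 164, 12]) cube([416, 12, 236]);
  translate([0, 12, 12]) cube([12, 152, 236]);
  translate([404, 12, 12]) cube([12, 152, 236]);
}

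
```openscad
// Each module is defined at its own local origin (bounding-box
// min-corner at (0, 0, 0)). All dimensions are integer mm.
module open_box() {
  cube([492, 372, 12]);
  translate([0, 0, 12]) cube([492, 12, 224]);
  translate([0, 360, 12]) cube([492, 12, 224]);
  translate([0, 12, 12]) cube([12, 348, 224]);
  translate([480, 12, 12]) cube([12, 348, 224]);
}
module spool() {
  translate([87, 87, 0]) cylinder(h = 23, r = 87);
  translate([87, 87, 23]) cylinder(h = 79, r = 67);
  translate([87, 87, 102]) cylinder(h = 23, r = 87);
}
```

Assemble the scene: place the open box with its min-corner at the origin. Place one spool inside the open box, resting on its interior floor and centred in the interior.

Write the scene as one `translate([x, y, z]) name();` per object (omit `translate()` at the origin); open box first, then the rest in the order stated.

open_box();
translate([159, 99, 12]) spool();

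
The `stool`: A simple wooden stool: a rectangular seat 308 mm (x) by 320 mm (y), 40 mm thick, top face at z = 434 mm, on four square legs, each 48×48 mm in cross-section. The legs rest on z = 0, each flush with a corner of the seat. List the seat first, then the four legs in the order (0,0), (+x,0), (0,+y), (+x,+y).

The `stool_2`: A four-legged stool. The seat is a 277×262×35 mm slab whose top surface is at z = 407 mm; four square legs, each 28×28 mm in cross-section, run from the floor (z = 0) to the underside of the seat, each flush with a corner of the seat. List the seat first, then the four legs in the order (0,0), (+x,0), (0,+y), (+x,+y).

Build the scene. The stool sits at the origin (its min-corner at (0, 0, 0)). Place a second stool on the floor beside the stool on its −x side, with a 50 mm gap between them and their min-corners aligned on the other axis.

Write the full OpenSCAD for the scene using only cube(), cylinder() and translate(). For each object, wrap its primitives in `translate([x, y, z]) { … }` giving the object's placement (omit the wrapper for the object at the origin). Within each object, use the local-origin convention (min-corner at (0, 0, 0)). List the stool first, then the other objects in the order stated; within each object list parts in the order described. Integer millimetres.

translate([0, 0, 394]) cube([308, 320, 40]);
cube([48, 48, 394]);
translate([260, 0, 0]) cube([48, 48, 394]);
translate([0, 272, 0]) cube([48, 48, 394]);
translate([260, 272, 0]) cube([48, 48, 394]);
translate([-327, 0, 0]) {
  translate([0, 0, 372]) cube([277, 262, 35]);
  cube([28, 28, 372]);
  translate([249, 0, 0]) cube([28, 28, 372]);
  translate([0, 234, 0]) cube([28, 28, 372]);
  translate([249, 234, 0]) cube([28, 28, 372]);
}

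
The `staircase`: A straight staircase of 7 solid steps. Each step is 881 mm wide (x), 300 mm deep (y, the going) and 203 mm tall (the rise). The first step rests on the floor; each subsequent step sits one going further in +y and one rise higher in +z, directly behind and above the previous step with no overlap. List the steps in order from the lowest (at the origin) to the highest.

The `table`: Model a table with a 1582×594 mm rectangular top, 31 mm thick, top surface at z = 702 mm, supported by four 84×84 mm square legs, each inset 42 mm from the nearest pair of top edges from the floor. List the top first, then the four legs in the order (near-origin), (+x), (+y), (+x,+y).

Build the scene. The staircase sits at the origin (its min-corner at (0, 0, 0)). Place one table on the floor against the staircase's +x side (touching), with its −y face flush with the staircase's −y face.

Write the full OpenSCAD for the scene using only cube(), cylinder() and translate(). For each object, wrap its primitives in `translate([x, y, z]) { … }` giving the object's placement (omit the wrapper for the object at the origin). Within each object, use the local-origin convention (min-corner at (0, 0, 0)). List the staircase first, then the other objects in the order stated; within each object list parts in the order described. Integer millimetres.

cube([881, 300, 203]);
translate([0, 300, 203]) cube([881, 300, 203]);
translate([0, 600, 406]) cube([881, 300, 203]);
translate([0, 900, 609]) cube([881, 300, 203]);
translate([0, 1200, 812]) cube([881, 300, 203]);
translate([0, 1500, 1015]) cube([881, 300, 203]);
translate([0, 1800, 1218]) cube([881, 300, 203]);
translate([881, 0, 0]) {
  translate([0, 0, 671]) cube([1582, 594, 31]);
  translate([42, 42, 0]) cube([84, 84, 671]);
  translate([1456, 42, 0]) cube([84, 84, 671]);
  translate([42, 468, 0]) cube([84, 84, 671]);
  translate([1456, 468, 0]) cube([84, 84, 671]);
}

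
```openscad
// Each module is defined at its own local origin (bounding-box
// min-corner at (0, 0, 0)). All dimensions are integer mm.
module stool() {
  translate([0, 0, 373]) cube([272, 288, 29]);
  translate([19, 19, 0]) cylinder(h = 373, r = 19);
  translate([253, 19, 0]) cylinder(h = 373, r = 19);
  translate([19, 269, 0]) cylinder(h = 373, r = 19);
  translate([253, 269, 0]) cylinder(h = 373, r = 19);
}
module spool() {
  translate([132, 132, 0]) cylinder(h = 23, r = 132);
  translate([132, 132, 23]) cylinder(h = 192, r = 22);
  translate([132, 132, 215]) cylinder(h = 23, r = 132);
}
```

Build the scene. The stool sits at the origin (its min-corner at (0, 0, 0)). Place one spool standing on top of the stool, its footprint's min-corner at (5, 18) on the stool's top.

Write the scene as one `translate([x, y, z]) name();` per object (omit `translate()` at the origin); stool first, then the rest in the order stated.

stool();
translate([5, 18, 402]) spool();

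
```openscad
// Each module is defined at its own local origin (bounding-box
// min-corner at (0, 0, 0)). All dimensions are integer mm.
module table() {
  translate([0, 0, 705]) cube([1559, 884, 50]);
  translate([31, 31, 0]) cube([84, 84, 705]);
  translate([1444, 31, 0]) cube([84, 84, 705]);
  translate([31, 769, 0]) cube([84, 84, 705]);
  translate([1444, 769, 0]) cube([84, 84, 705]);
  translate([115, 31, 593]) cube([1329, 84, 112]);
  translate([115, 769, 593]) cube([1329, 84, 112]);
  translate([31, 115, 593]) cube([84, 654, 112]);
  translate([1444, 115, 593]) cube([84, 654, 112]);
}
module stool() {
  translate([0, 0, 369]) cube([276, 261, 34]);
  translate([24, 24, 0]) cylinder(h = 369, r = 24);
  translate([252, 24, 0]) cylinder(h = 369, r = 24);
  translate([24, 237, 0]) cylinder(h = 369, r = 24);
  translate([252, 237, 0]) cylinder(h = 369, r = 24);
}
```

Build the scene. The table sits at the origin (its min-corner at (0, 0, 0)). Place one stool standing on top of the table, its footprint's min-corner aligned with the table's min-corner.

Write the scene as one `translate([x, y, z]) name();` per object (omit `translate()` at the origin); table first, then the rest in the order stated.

table();
translate([0, 0, 755]) stool();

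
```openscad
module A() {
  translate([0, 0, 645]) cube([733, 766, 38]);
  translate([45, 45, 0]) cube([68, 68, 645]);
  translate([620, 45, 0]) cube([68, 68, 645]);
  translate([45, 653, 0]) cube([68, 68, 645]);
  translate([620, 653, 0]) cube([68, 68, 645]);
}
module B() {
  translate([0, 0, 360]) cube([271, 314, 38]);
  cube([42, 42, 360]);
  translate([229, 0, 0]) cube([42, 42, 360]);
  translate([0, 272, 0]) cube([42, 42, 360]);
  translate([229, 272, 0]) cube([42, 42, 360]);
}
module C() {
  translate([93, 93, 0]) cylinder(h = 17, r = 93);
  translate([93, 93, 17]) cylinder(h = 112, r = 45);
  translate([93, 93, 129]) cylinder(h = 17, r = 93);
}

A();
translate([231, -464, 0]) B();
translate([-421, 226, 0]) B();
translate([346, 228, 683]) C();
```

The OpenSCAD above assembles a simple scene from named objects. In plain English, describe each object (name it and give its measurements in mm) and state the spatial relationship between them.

A is a table: top 733 mm (x) × 766 mm (y), 38 mm thick, upper face at z = 683 mm, on four 68×68 mm square legs, each inset 45 mm from the nearest pair of top edges, running from z = 0 to the bottom of the top.

B is a four-legged stool. The seat is 271×314 mm, 38 mm thick, top at z = 398 mm. It stands on four square legs, each 42×42 mm in cross-section, from z = 0 to the seat underside, each flush with a corner of the seat.

C is a spool: two coaxial disc flanges of radius 93 mm and thickness 17 mm, joined by a core cylinder of radius 45 mm and height 112 mm. The lower flange rests on z = 0 and the three cylinders share a vertical axis.

Two stools sit around the table at the −y, −x sides. The spool is on top of the table.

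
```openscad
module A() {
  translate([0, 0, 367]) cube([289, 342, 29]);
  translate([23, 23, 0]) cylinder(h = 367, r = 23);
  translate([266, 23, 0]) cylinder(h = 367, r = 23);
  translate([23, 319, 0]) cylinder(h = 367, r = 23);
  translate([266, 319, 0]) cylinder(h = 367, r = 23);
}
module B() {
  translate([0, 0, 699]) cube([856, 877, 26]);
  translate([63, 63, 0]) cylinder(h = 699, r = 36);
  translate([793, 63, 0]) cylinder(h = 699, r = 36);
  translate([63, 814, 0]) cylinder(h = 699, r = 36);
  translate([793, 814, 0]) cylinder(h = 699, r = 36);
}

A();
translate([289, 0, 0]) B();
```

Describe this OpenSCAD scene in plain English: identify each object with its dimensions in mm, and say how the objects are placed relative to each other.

A is a four-legged stool. The seat is a 289×342×29 mm slab whose top surface is at z = 396 mm; four round legs, each 46 mm in diameter, run from the floor (z = 0) to the underside of the seat, each leg's axis is inset half a diameter from the nearest pair of seat edges (so the leg's bounding box is flush with the corner).

B is a table: top 856 mm (x) × 877 mm (y), 26 mm thick, upper face at z = 725 mm, on four round legs of 72 mm diameter, each leg's bounding box inset 27 mm from the nearest pair of top edges, running from z = 0 to the bottom of the top.

The table is against the stool's +x side, with their −y faces flush.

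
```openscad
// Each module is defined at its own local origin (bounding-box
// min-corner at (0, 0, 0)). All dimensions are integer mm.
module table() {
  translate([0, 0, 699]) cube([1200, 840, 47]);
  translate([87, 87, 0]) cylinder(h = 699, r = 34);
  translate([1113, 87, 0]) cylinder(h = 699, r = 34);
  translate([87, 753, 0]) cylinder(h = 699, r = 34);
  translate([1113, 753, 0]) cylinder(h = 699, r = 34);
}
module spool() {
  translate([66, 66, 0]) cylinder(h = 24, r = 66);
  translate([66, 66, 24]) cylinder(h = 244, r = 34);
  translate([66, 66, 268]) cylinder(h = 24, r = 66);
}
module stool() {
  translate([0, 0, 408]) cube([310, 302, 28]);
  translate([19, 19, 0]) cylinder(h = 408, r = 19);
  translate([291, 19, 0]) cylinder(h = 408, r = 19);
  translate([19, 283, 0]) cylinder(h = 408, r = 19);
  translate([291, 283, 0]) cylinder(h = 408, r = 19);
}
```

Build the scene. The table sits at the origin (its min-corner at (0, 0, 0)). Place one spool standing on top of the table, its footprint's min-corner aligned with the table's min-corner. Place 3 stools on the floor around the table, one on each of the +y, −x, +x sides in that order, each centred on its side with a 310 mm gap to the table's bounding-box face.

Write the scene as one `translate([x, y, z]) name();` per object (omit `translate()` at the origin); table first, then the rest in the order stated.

table();
translate([0, 0, 746]) spool();
translate([445, 1150, 0]) stool();
translate([-620, 269, 0]) stool();
translate([1510, 269, 0]) stool();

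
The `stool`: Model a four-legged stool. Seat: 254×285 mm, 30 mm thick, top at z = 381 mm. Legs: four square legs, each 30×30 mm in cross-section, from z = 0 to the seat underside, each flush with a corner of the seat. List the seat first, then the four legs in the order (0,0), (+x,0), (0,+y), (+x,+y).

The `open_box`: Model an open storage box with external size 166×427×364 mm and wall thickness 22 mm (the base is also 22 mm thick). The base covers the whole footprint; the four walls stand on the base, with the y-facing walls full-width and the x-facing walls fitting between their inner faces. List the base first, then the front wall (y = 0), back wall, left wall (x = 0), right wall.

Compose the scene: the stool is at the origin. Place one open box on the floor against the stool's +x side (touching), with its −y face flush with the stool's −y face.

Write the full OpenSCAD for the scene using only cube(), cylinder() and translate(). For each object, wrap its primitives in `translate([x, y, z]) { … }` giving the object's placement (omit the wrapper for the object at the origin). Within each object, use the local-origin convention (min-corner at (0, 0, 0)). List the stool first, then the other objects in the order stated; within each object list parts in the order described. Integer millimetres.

translate([0, 0, 351]) cube([254, 285, 30]);
cube([30, 30, 351]);
translate([224, 0, 0]) cube([30, 30, 351]);
translate([0, 255, 0]) cube([30, 30, 351]);
translate([224, 255, 0]) cube([30, 30, 351]);
translate([254, 0, 0]) {
  cube([166, 427, 22]);
  translate([0, 0, 22]) cube([166, 22, 342]);
  translate([0, 405, 22]) cube([166, 22, 342]);
  translate([0, 22, 22]) cube([22, 383, 342]);
  translate([144, 22, 22]) cube([22, 383, 342]);
}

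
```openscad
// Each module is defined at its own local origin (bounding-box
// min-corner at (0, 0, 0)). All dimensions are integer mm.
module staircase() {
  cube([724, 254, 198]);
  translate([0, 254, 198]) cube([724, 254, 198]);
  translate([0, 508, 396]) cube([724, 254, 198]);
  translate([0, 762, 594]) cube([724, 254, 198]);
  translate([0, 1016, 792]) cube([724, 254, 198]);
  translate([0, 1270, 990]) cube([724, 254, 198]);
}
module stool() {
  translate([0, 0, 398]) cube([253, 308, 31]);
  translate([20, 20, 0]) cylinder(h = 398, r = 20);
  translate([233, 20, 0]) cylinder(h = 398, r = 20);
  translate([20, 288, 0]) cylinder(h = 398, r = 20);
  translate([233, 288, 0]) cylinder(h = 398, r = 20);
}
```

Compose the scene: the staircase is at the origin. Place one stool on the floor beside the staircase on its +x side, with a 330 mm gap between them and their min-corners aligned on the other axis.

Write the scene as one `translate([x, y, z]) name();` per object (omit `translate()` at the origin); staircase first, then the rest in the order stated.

staircase();
translate([1054, 0, 0]) stool();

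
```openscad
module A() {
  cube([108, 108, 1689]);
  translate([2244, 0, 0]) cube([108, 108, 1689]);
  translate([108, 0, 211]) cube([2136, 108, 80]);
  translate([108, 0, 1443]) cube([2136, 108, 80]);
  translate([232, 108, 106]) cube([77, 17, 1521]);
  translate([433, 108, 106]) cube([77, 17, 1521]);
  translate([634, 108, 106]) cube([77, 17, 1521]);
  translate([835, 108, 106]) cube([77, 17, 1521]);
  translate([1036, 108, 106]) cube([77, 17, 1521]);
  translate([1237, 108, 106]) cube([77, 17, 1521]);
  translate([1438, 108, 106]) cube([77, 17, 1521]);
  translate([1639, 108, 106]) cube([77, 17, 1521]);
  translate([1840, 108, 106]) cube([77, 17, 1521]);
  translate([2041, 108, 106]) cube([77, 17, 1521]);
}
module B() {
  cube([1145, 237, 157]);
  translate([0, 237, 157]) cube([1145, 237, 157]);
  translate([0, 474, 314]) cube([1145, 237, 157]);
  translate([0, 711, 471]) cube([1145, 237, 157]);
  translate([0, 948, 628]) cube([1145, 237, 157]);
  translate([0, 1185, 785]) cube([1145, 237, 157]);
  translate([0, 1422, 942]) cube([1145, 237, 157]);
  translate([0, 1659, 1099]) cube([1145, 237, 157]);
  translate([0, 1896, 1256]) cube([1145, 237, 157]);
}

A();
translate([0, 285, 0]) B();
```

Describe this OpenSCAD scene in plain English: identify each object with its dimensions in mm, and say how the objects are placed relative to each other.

A is a fence section. Two 108×108 mm posts, 1689 mm tall, stand on the floor with a clear span of 2136 mm between their inner faces. Two horizontal rails of 108×80 mm section span the gap between the posts with their undersides at z = 211 mm and z = 1443 mm, flush with the posts' −y face. 10 pickets, each 77 mm wide, 17 mm thick and 1521 mm tall, are fixed to the +y face of the rails with their bottoms at z = 106 mm, evenly spaced across the span with equal gaps (rounded down to the nearest mm) at the −x end and between each pair — any rounding remainder accumulates at the +x end.

B is a straight staircase of 9 solid steps. Each step is 1145 mm wide (x), 237 mm deep (y, the going) and 157 mm tall (the rise). The first step rests on the floor; each subsequent step sits one going further in +y and one rise higher in +z, directly behind and above the previous step with no overlap.

The staircase is on the floor beside the fence section on its +y side.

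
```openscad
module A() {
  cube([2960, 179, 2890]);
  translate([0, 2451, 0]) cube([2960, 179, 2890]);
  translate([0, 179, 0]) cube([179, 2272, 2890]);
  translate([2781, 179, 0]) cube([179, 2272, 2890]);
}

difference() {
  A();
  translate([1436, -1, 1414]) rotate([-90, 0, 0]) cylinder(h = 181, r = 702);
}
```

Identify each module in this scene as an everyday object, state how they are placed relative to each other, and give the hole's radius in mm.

The subtracted cylinder has r = 702 mm.

A is a house frame. The house frame has a circular hole through its front wall. The hole's radius is 702 mm.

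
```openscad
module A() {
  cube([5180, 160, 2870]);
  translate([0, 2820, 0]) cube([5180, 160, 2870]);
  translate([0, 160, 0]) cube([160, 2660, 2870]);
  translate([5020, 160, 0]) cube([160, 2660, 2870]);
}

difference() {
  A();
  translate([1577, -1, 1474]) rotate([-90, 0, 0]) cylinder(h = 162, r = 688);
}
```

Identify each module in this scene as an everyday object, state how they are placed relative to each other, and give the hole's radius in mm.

A is a house frame. The house frame has a circular hole through its front wall. The hole's radius is 688 mm.

The subtracted cylinder has r = 688 mm.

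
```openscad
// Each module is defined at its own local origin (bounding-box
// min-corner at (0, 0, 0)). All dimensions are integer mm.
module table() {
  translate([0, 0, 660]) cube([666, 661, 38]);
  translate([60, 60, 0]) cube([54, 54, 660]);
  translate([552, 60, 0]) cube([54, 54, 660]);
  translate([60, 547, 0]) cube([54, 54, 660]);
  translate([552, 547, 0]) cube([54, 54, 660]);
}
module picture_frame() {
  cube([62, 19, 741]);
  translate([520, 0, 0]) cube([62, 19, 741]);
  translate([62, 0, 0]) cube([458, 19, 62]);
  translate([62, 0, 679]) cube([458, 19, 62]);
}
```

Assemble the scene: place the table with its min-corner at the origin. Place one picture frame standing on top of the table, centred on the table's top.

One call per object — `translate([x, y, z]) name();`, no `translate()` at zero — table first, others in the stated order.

table();
translate([42, 321, 698]) picture_frame();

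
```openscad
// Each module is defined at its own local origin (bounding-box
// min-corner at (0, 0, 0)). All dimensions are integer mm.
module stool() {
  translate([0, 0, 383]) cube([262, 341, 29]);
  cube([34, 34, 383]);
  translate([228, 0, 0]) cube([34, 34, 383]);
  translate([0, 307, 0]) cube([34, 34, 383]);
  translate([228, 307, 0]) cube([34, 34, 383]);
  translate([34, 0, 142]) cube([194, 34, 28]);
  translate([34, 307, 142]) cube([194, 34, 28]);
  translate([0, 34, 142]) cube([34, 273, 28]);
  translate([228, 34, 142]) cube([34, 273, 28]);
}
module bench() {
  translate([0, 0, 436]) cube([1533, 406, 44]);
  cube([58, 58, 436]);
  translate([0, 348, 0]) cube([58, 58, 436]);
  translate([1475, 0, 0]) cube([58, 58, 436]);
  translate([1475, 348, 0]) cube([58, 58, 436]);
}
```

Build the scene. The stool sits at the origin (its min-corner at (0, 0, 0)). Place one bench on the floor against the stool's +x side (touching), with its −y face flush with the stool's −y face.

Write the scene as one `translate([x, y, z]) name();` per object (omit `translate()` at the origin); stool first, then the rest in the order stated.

stool();
translate([262, 0, 0]) bench();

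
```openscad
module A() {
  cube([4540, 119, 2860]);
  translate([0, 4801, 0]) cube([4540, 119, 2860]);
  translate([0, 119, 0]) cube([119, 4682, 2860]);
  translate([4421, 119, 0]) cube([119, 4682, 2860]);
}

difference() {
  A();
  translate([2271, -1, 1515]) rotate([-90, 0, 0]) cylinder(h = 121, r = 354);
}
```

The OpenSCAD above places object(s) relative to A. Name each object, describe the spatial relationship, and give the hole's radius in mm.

A is a house frame. The house frame has a circular hole through its front wall. The hole's radius is 354 mm.

The subtracted cylinder has r = 354 mm.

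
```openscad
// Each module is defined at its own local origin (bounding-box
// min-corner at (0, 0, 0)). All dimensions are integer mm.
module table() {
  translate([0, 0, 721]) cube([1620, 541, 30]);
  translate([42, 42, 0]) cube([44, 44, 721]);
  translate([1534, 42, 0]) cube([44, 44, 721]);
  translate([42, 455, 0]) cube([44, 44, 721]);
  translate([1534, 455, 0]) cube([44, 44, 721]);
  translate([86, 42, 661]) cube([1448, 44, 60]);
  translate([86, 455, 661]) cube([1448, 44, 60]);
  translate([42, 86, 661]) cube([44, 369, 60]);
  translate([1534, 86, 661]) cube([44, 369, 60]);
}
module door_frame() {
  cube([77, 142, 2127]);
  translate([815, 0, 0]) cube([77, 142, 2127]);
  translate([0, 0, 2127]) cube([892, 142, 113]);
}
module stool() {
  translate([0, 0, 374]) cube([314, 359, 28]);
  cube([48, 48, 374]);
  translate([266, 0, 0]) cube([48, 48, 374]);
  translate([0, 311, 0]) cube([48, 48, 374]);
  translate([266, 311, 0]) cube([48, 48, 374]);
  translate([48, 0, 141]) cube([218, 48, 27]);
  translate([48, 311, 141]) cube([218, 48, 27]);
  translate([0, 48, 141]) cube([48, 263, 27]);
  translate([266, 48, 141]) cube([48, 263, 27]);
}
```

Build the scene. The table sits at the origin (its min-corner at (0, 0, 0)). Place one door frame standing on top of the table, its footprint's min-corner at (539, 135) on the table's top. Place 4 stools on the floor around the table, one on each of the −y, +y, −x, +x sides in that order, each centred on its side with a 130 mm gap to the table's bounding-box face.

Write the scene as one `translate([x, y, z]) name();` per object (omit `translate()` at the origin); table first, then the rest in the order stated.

table();
translate([539, 135, 751]) door_frame();
translate([653, -489, 0]) stool();
translate([653, 671, 0]) stool();
translate([-444, 91, 0]) stool();
translate([1750, 91, 0]) stool();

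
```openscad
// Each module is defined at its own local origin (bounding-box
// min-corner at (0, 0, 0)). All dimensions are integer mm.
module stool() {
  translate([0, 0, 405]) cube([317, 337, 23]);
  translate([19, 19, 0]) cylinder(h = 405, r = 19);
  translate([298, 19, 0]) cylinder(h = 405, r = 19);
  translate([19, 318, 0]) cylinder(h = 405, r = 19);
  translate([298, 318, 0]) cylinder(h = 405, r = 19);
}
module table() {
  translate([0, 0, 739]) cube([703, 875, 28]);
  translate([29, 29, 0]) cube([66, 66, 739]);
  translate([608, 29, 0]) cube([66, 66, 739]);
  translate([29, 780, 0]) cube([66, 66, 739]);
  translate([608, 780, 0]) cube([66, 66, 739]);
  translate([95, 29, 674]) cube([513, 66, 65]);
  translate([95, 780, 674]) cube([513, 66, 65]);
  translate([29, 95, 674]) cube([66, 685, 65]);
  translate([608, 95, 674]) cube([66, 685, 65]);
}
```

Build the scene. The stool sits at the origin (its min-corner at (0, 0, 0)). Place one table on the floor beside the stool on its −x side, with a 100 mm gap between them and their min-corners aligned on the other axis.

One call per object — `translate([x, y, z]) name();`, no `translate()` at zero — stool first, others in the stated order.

stool();
translate([-803, 0, 0]) table();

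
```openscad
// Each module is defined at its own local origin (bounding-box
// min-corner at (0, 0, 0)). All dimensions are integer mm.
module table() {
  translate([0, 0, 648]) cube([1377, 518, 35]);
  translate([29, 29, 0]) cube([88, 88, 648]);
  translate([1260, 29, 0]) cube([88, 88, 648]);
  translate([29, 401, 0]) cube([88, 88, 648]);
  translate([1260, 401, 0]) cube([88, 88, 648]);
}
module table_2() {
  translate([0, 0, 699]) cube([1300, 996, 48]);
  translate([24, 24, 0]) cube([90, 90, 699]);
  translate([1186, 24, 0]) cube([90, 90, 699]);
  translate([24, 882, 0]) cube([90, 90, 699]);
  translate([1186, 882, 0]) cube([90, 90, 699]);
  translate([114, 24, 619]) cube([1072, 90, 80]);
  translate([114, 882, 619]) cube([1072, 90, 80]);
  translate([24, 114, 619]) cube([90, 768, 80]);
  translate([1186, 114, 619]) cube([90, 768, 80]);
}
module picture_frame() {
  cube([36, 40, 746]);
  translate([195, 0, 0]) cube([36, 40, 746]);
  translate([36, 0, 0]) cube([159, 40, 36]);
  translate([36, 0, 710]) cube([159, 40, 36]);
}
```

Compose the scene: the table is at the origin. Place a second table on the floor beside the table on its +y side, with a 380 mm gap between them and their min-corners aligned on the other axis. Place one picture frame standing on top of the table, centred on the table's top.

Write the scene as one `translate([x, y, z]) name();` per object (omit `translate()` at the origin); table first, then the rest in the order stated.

table();
translate([0, 898, 0]) table_2();
translate([573, 239, 683]) picture_frame();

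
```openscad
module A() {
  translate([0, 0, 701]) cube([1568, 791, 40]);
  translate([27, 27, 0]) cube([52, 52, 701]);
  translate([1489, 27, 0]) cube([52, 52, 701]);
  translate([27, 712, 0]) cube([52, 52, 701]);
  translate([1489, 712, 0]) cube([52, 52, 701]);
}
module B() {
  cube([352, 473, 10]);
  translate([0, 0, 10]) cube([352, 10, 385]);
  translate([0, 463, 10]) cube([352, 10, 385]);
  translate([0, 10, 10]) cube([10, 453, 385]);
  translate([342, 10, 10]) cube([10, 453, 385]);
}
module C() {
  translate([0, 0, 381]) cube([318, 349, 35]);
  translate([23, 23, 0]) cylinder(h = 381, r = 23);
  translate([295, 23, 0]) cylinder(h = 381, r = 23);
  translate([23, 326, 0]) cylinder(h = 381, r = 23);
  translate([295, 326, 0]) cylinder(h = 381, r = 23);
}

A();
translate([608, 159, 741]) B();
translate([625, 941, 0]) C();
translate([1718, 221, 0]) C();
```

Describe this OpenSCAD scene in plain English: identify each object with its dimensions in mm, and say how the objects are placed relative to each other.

A is a rectangular dining table. The top is 1568×791×40 mm with its upper surface at z = 741 mm. It stands on four 52×52 mm square legs, each inset 27 mm from the nearest pair of top edges, running from the floor to the underside of the top.

B is an open storage box with external size 352×473×395 mm and wall thickness 10 mm (the base is also 10 mm thick). The base covers the whole footprint; the four walls stand on the base, with the y-facing walls full-width and the x-facing walls fitting between their inner faces.

C is a four-legged stool. The seat is a 318×349×35 mm slab whose top surface is at z = 416 mm; four round legs, each 46 mm in diameter, run from the floor (z = 0) to the underside of the seat, each leg's axis is inset half a diameter from the nearest pair of seat edges (so the leg's bounding box is flush with the corner).

The open box is on top of the table, centred. Two stools sit around the table at the +y, +x sides.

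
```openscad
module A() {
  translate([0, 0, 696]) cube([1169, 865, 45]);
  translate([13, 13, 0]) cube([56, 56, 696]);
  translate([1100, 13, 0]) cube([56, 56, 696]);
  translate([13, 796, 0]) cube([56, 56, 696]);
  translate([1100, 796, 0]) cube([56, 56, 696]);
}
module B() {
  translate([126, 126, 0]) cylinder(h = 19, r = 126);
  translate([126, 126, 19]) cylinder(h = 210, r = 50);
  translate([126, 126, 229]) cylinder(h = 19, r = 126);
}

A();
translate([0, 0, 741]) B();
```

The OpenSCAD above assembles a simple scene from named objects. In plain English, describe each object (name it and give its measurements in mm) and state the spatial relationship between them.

A is a table with a 1169×865 mm rectangular top, 45 mm thick, top surface at z = 741 mm, supported by four 56×56 mm square legs, each inset 13 mm from the nearest pair of top edges, running from the floor.

B is a spool: two coaxial disc flanges of radius 126 mm and thickness 19 mm, joined by a core cylinder of radius 50 mm and height 210 mm. The lower flange rests on z = 0 and the three cylinders share a vertical axis.

The spool is on top of the table.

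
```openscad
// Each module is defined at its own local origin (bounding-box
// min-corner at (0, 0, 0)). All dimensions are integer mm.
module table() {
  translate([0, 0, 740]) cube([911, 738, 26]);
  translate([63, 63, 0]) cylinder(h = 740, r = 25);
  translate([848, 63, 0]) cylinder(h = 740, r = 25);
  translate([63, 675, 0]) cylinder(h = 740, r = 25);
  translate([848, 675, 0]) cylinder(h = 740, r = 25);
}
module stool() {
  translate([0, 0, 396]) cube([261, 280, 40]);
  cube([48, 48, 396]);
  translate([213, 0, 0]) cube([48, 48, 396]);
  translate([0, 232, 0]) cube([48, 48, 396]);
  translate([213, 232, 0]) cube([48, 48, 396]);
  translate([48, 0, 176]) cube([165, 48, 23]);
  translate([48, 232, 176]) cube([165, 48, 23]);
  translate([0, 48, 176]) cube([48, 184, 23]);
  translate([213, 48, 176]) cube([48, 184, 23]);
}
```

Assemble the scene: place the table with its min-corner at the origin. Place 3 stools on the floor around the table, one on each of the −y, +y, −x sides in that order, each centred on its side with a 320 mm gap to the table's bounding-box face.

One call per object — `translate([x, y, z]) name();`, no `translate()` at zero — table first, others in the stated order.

table();
translate([325, -600, 0]) stool();
translate([325, 1058, 0]) stool();
translate([-581, 229, 0]) stool();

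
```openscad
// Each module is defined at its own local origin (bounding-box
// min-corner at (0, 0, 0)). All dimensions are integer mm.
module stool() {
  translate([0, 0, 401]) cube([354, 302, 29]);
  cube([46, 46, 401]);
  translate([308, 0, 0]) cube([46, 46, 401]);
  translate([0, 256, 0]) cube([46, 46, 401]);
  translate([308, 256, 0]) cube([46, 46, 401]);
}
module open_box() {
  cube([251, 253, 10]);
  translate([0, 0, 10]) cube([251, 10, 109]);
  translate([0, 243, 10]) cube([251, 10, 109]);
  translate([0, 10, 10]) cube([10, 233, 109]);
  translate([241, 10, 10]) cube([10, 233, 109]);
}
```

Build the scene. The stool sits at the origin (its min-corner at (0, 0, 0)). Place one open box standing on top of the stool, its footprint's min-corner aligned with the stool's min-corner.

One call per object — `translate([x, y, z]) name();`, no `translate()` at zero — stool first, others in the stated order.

stool();
translate([0, 0, 430]) open_box();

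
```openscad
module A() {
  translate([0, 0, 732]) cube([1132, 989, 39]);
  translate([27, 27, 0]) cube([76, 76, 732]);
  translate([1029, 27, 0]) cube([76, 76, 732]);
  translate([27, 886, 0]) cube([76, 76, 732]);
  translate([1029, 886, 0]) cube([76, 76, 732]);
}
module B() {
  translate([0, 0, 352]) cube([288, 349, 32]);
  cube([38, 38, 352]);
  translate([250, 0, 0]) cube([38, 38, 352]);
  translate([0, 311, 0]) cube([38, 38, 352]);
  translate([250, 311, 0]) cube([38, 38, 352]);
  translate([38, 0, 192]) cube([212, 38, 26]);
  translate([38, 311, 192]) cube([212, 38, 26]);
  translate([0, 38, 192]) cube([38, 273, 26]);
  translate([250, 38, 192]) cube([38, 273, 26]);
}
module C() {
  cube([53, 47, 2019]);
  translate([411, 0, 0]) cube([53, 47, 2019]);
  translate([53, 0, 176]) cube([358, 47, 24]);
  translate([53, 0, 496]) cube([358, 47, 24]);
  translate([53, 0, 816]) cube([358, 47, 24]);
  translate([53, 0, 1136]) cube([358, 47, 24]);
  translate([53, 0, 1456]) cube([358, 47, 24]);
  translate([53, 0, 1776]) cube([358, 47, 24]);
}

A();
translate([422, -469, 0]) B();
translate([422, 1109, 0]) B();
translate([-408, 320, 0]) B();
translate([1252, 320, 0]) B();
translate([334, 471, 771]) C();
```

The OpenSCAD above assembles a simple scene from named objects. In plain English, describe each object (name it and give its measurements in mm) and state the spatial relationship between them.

A is a rectangular dining table. The top is 1132×989×39 mm with its upper surface at z = 771 mm. It stands on four 76×76 mm square legs, each inset 27 mm from the nearest pair of top edges, running from the floor to the underside of the top.

B is a four-legged stool. The seat is 288×349 mm, 32 mm thick, top at z = 384 mm. It stands on four square legs, each 38×38 mm in cross-section, from z = 0 to the seat underside, each flush with a corner of the seat. Four stretchers, 38 mm wide and 26 mm tall, connect adjacent legs with their undersides at z = 192 mm, each running between the inner faces of the legs it joins and aligned with the legs' outer faces on the other axis.

C is a straight ladder. Two 53×47 mm vertical rails, 2019 mm tall, stand 464 mm apart (outside-to-outside) with their front faces coplanar on the −y side. 6 rungs, each 47 mm deep and 24 mm tall, span between the inner faces of the rails, front faces flush with the rails. The lowest rung's underside is at z = 176 mm and rungs are spaced 320 mm apart (underside to underside).

Four stools sit around the table at the −y, +y, −x, +x sides. The ladder is on top of the table, centred.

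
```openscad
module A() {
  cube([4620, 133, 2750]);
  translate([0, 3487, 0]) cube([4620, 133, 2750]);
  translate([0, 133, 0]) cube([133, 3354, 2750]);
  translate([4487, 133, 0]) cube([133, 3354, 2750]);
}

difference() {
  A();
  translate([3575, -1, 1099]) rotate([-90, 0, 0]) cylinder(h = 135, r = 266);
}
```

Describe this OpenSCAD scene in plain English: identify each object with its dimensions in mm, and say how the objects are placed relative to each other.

A is a box-shaped house frame (walls only): outside footprint 4620×3620 mm, wall height 2750 mm, wall thickness 133 mm. The two y-facing walls run the full x-width; the two x-facing walls fit between the inner faces of the y-facing walls.

The house frame has a circular hole of radius 266 mm through its front wall, centred at (x = 3575, z = 1099).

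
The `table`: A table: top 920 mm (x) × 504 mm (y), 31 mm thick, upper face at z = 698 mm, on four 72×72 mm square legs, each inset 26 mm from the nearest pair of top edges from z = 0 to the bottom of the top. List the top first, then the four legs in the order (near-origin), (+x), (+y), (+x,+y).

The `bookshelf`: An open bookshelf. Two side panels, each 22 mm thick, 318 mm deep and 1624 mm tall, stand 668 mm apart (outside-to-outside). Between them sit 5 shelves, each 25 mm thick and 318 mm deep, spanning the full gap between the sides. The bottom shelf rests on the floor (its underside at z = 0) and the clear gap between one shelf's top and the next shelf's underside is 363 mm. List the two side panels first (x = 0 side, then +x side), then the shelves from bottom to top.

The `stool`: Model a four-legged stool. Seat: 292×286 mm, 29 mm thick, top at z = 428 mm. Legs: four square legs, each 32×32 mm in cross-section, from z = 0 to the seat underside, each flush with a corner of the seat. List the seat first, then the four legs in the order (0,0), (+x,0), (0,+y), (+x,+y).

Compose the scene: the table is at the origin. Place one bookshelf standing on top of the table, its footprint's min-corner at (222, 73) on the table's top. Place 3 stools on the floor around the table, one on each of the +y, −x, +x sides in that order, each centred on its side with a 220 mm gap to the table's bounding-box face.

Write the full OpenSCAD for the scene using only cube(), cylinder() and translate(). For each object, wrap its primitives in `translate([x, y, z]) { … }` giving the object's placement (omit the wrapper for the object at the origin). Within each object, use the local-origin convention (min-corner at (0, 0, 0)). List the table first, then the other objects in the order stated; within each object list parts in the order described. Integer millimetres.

translate([0, 0, 667]) cube([920, 504, 31]);
translate([26, 26, 0]) cube([72, 72, 667]);
translate([822, 26, 0]) cube([72, 72, 667]);
translate([26, 406, 0]) cube([72, 72, 667]);
translate([822, 406, 0]) cube([72, 72, 667]);
translate([222, 73, 698]) {
  cube([22, 318, 1624]);
  translate([646, 0, 0]) cube([22, 318, 1624]);
  translate([22, 0, 0]) cube([624, 318, 25]);
  translate([22, 0, 388]) cube([624, 318, 25]);
  translate([22, 0, 776]) cube([624, 318, 25]);
  translate([22, 0, 1164]) cube([624, 318, 25]);
  translate([22, 0, 1552]) cube([624, 318, 25]);
}
translate([314, 724, 0]) {
  translate([0, 0, 399]) cube([292, 286, 29]);
  cube([32, 32, 399]);
  translate([260, 0, 0]) cube([32, 32, 399]);
  translate([0, 254, 0]) cube([32, 32, 399]);
  translate([260, 254, 0]) cube([32, 32, 399]);
}
translate([-512, 109, 0]) {
  translate([0, 0, 399]) cube([292, 286, 29]);
  cube([32, 32, 399]);
  translate([260, 0, 0]) cube([32, 32, 399]);
  translate([0, 254, 0]) cube([32, 32, 399]);
  translate([260, 254, 0]) cube([32, 32, 399]);
}
translate([1140, 109, 0]) {
  translate([0, 0, 399]) cube([292, 286, 29]);
  cube([32, 32, 399]);
  translate([260, 0, 0]) cube([32, 32, 399]);
  translate([0, 254, 0]) cube([32, 32, 399]);
  translate([260, 254, 0]) cube([32, 32, 399]);
}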